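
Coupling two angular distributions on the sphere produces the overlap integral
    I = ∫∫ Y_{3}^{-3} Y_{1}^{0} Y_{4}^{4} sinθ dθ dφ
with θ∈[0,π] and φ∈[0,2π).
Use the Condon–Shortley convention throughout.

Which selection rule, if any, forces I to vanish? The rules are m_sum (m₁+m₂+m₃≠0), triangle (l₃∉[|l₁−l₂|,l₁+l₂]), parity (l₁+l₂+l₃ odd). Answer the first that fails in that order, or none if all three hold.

m₁+m₂+m₃ = -3 + 0 + 4 = 1  ✗
triangle: |3−1|=2 ≤ l₃=4 ≤ 3+1=4
parity: l₁+l₂+l₃ = 8 is even

m_sum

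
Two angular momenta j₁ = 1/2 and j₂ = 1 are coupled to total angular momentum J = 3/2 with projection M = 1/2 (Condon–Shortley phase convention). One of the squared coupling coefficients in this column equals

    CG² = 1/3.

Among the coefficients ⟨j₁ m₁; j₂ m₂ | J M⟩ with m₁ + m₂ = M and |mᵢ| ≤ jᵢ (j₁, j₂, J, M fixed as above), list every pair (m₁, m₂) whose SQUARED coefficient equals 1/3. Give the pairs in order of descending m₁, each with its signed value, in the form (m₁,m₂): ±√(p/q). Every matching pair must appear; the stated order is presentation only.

(-1/2,1): +√(1/3)

Admissible pairs with m₁+m₂ = M = 1/2: (-1/2,1), (1/2,0)
  (m₁,m₂)=(1/2,0): CG² = 2/3, CG = +√(2/3)
  (m₁,m₂)=(-1/2,1): CG² = 1/3, CG = +√(1/3)   ← matches the target
Pairs with CG² = 1/3: (-1/2,1): +√(1/3)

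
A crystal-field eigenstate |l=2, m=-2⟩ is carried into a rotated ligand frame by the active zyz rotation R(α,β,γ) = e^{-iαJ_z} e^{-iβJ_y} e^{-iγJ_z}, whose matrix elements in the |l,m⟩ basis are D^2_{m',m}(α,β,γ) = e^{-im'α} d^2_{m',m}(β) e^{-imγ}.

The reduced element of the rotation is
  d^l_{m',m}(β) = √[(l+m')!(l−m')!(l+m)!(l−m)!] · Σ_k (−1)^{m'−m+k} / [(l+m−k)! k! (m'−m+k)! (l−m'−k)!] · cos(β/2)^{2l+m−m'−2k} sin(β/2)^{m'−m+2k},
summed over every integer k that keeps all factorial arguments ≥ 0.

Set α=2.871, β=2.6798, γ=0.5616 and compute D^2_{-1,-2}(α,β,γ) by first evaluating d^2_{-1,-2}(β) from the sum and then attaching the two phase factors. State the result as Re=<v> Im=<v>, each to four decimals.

Re=0.0154 Im=0.0176

Split into d^2_{-1,-2}(β=2.6798) × two z-phases.
Half-angle: c=0.228850, s=0.973462. N=√(1·6·1·24)=12.000000
The bounds max(0,m−m')=0 and min(l+m,l−m')=0 give 1 term
  k=0: (−1)^1·12.0000/(6)·0.2289^3·0.9735^1 = -0.023335
d^2_{-1,-2}(2.6798) = -0.023335
D = (-0.963613+0.267303i)·(-0.023335)·(+0.432800+0.901490i) = +0.015355+0.017571i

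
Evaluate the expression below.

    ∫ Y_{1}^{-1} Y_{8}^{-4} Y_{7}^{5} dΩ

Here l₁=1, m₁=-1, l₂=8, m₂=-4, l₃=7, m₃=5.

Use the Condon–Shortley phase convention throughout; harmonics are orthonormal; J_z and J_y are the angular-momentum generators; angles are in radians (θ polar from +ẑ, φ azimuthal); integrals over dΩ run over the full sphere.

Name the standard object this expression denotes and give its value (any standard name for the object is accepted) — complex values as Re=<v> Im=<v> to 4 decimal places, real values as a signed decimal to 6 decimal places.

Gaunt coefficient, +0.074948

This is a Gaunt coefficient — the integral of a triple product of spherical harmonics over the sphere.
Checks pass: Σm=0; 16 even; l₃=7∈[7,9].
(2·1+1)(2·8+1)(2·7+1) = 765
Δ: 2! 0! 14! / 17! → 1/2040
sum: t=1:−1/25401600 = -1/25401600
3j²(1 8 7; 0 0 0) = Δ·Π!·Σ² = 8/255  (sign +1)
sum: t=2:+1/1916006400 = 1/1916006400
3j²(1 8 7; -1 -4 5) = Δ·Π!·Σ² = 1/340  (sign +1)
combine: 4πI² = 765·8/255·1/340 = 6/85
take √, sign +1: I = 0.07494820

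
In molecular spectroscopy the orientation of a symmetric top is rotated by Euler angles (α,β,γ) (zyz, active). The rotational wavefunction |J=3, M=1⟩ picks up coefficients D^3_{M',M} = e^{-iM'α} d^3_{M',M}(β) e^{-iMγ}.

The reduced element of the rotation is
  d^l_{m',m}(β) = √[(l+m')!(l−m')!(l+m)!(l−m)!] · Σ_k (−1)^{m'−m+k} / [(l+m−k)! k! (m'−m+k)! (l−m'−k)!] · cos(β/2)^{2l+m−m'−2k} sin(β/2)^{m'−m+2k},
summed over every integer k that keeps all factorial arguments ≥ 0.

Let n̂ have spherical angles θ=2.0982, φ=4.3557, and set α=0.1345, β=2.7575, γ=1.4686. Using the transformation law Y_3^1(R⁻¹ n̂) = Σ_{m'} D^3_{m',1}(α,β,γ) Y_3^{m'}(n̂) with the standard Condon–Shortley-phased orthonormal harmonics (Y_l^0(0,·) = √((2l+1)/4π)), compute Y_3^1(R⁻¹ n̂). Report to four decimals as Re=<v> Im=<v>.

Need the full column D^3_{m',1} for m'=−3..3 at α=0.1345, β=2.7575, γ=1.4686.
cos(β/2)=0.190868, sin(β/2)=0.981616
d^3_{-3,1}: single k=4 term ⇒ +0.131002;  D = +0.063460-0.114605i
d^3_{-2,1}: k∈[3..4] ⇒ +0.041596 -0.550099 = -0.508502;  D = -0.184449+0.473870i
d^3_{-1,1}: k∈[2..4] ⇒ +0.007673 -0.270597 +0.894641 = +0.631718;  D = +0.148133-0.614104i
d^3_{0,1}: k∈[1..3] ⇒ +0.000861 -0.068350 +0.602603 = +0.535115;  D = +0.054592-0.532323i
d^3_{1,1}: k∈[0..2] ⇒ +0.000048 -0.010231 +0.202947 = +0.192765;  D = -0.006226-0.192664i
d^3_{2,1}: k∈[0..1] ⇒ -0.000786 +0.041596 = +0.040810;  D = -0.006776-0.040243i
d^3_{3,1}: single k=0 term ⇒ +0.004953;  D = -0.001470-0.004730i
Y_3^{m'}(θ=2.0982,φ=4.3557) and Σ D·Y over m':
  (+0.0635-0.1146i)·(+0.2362-0.1292i)  (-0.1844+0.4739i)·(+0.2904+0.2513i)  (+0.1481-0.6141i)·(-0.0260+0.0697i)  (+0.0546-0.5323i)·(+0.3256+0.0000i)  (-0.0062-0.1927i)·(+0.0260+0.0697i)  (-0.0068-0.0402i)·(+0.2904-0.2513i)  (-0.0015-0.0047i)·(-0.2362-0.1292i)
Y_3^1(R⁻¹ n̂) = -0.114808-0.105145i

Re=-0.1148 Im=-0.1051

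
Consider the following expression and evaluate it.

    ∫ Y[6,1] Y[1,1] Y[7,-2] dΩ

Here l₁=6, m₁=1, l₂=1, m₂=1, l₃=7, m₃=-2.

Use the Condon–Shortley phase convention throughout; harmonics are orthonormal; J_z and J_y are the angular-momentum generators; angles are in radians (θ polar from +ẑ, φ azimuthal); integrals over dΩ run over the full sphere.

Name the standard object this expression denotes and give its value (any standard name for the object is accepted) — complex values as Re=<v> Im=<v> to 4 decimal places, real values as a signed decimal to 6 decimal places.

This is a Gaunt coefficient — the integral of a triple product of spherical harmonics over the sphere.
Rules hold: Σm=0, L=14 even, 5≤7≤7.
N = 13·3·15 = 585
Δ = 0!·12!·2!/15! = 1/1365
Racah Σ t=0..0: t=0:+1/518400 = 1/518400
⇒ 3j(6 1 7; 0 0 0)² = 7/195, sgn -1
Racah Σ t=0..0: t=0:+1/1209600 = 1/1209600
⇒ 3j(6 1 7; 1 1 -2)² = 12/455, sgn -1
4πI² = N·(3j₀)²·(3jₘ)² = 36/65
I = +1·√(0.553846/4π) = 0.20993732

Gaunt coefficient, +0.209937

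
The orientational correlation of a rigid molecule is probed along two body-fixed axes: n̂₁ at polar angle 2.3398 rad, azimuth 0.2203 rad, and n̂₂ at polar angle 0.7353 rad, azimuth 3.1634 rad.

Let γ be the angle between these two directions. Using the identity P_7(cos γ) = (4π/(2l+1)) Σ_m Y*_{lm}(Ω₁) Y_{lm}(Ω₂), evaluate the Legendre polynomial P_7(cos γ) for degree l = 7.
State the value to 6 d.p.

-0.698043

Addition theorem: P_7(cos γ) = (4π/15) Σ_m Y*_{lm}(Ω₁) Y_{lm}(Ω₂), m = −7…7:
  m=-7: (0.001420, 0.049460) × (-0.030208, 0.004647) = (-0.000273, -0.001487)  (running Σ = (-0.000273, -0.001487))
  m=-6: (-0.044152, -0.173639) × (0.125350, -0.016495) = (-0.008399, -0.021037)  (running Σ = (-0.008671, -0.022525))
  m=-5: (0.168120, 0.331544) × (-0.304705, 0.033356) = (-0.062286, -0.095415)  (running Σ = (-0.070957, -0.117940))
  m=-4: (-0.284588, -0.345098) × (0.455627, -0.039845) = (-0.143416, -0.145896)  (running Σ = (-0.214374, -0.263837))
  m=-3: (0.146695, 0.114062) × (-0.331865, 0.021742) = (-0.051163, -0.034664)  (running Σ = (-0.265536, -0.298500))
  m=-2: (0.241521, 0.113881) × (-0.116943, 0.005104) = (-0.028825, -0.012085)  (running Σ = (-0.294362, -0.310585))
  m=-1: (-0.311745, -0.069810) × (0.390372, -0.008514) = (-0.122291, -0.024598)  (running Σ = (-0.416652, -0.335183))
  m=0: (-0.179585, -0.000000) × (-0.000428, 0.000000) = (0.000077, 0.000000)  (running Σ = (-0.416576, -0.335183))
  m=1: (0.311745, -0.069810) × (-0.390372, -0.008514) = (-0.122291, 0.024598)  (running Σ = (-0.538866, -0.310585))
  m=2: (0.241521, -0.113881) × (-0.116943, -0.005104) = (-0.028825, 0.012085)  (running Σ = (-0.567692, -0.298500))
  m=3: (-0.146695, 0.114062) × (0.331865, 0.021742) = (-0.051163, 0.034664)  (running Σ = (-0.618854, -0.263837))
  m=4: (-0.284588, 0.345098) × (0.455627, 0.039845) = (-0.143416, 0.145896)  (running Σ = (-0.762271, -0.117940))
  m=5: (-0.168120, 0.331544) × (0.304705, 0.033356) = (-0.062286, 0.095415)  (running Σ = (-0.824557, -0.022525))
  m=6: (-0.044152, 0.173639) × (0.125350, 0.016495) = (-0.008399, 0.021037)  (running Σ = (-0.832955, -0.001487))
  m=7: (-0.001420, 0.049460) × (0.030208, 0.004647) = (-0.000273, 0.001487)  (running Σ = (-0.833228, -0.000000))
Accumulated sum (-0.833228, -0.000000); after 4π/(2l+1) scaling, (-0.698043, -0.000000) ⇒ P_7 = -0.698043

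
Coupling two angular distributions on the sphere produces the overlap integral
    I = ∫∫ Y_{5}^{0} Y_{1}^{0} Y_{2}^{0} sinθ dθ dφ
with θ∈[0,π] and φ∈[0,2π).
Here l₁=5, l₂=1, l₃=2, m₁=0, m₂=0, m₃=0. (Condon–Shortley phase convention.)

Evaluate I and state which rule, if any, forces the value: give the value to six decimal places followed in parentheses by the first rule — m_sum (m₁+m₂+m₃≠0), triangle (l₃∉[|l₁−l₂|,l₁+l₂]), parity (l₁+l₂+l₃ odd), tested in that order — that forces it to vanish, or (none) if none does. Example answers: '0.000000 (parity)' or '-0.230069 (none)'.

|5−1|≤2≤5+1 violated ⇒ I = 0

0.000000 (triangle)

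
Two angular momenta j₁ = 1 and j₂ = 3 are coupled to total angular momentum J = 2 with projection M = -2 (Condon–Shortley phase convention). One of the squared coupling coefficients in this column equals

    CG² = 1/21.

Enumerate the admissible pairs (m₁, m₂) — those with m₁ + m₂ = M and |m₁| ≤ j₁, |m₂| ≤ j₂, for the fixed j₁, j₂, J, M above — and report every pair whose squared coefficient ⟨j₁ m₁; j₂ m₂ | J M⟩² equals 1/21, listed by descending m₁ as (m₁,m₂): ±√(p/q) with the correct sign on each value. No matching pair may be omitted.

(-1,-1): +√(1/21)

Admissible pairs with m₁+m₂ = M = -2: (-1,-1), (0,-2), (1,-3)
  (m₁,m₂)=(1,-3): CG² = 5/7, CG = +√(5/7)
  (m₁,m₂)=(0,-2): CG² = 5/21, CG = −√(5/21)
  (m₁,m₂)=(-1,-1): CG² = 1/21, CG = +√(1/21)   ← matches the target
Pairs with CG² = 1/21: (-1,-1): +√(1/21)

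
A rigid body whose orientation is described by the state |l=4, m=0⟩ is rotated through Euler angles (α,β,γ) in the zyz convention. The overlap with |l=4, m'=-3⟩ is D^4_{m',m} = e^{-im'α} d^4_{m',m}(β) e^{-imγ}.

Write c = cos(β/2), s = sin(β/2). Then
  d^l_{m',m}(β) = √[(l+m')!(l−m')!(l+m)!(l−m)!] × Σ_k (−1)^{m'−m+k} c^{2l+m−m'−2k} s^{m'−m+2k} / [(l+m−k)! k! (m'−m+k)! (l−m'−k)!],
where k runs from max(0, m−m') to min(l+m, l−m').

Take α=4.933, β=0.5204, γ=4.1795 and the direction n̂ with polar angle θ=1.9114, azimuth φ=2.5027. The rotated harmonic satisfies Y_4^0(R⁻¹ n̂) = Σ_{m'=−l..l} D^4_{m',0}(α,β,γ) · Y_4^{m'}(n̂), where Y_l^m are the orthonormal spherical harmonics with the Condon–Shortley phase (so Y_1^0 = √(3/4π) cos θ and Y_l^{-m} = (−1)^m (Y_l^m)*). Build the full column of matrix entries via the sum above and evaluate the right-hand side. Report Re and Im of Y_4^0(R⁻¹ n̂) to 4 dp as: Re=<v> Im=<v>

Need the full column D^4_{m',0} for m'=−4..4 at α=4.9330, β=0.5204, γ=4.1795.
cos(β/2)=0.966339, sin(β/2)=0.257274
d^4_{-4,0}: single k=4 term ⇒ +0.031963;  D = +0.020305+0.024685i
d^4_{-3,0}: k∈[3..4] ⇒ +0.169784 -0.012035 = +0.157750;  D = -0.096947+0.124444i
d^4_{-2,0}: k∈[2..4] ⇒ +0.511315 -0.096647 +0.002569 = +0.417236;  D = -0.377278-0.178179i
d^4_{-1,0}: k∈[1..4] ⇒ +0.905348 -0.385034 +0.027292 -0.000322 = +0.547283;  D = +0.119760-0.534019i
d^4_{0,0}: k∈[0..4] ⇒ +0.760387 -0.862357 +0.137531 -0.004333 +0.000019 = +0.031248;  D = +0.031248+0.000000i
d^4_{1,0}: k∈[0..3] ⇒ -0.905348 +0.385034 -0.027292 +0.000322 = -0.547283;  D = -0.119760-0.534019i
d^4_{2,0}: k∈[0..2] ⇒ +0.511315 -0.096647 +0.002569 = +0.417236;  D = -0.377278+0.178179i
d^4_{3,0}: k∈[0..1] ⇒ -0.169784 +0.012035 = -0.157750;  D = +0.096947+0.124444i
d^4_{4,0}: single k=0 term ⇒ +0.031963;  D = +0.020305-0.024685i
Y_4^{m'}(θ=1.9114,φ=2.5027) and Σ D·Y over m':
  (+0.0203+0.0247i)·(-0.2910+0.1932i)  (-0.0969+0.1244i)·(-0.1187+0.3294i)  (-0.3773-0.1782i)·(-0.0188-0.0623i)  (+0.1198-0.5340i)·(-0.2653-0.1971i)  (+0.0312+0.0000i)·(+0.0093+0.0000i)  (-0.1198-0.5340i)·(+0.2653-0.1971i)  (-0.3773+0.1782i)·(-0.0188+0.0623i)  (+0.0969+0.1244i)·(+0.1187+0.3294i)  (+0.0203-0.0247i)·(-0.2910-0.1932i)
Y_4^0(R⁻¹ n̂) = -0.362093+0.000000i

Re=-0.3621 Im=0.0000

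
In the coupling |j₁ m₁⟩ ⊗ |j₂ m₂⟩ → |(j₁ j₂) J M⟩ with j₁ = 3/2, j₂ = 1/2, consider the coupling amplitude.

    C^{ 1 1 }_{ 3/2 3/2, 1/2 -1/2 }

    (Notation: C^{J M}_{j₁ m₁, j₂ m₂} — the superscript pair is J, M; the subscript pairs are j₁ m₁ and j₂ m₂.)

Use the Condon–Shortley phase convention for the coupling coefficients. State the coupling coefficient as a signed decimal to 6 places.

+√(3/4) ≈ +0.866025

j₁+j₂−J=1  J+j₁−j₂=2  J−j₁+j₂=0  j₁+j₂+J+1=4
(j₁±m₁, j₂±m₂, J±M) = (3,0,0,1,2,0)
P² = 3
sum k=0..0:
  [0] +1/2 = 1/2
S = 1/2
C² = P²·S² = 3/4 ; C = +0.866025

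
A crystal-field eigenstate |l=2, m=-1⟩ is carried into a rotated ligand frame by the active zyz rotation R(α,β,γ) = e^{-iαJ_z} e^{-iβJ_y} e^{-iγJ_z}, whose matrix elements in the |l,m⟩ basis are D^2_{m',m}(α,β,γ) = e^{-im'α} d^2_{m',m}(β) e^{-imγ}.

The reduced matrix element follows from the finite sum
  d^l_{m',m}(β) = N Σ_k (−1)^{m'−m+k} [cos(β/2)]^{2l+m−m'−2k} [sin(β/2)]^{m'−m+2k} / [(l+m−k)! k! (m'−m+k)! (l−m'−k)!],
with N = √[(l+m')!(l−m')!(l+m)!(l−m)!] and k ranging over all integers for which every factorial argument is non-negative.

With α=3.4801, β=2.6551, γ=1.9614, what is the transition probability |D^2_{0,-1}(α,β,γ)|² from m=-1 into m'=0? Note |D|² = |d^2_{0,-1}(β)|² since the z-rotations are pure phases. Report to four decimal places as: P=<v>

P=0.2562

Split into d^2_{0,-1}(β=2.6551) × two z-phases.
With c≡cos(β/2)=0.240855 and s≡sin(β/2)=0.970561, N=[2·2·1·6]^{1/2}=4.898979
Admissible k: 0..1 (factorial args all ≥0)
  k=0: (−1)^1·4.8990/(2)·0.2409^3·0.9706^1 = -0.033217
  k=1: (−1)^2·4.8990/(2)·0.2409^1·0.9706^3 = +0.539386
d^2_{0,-1}(2.6551) = -0.033217 +0.539386 = +0.506168
|D^2_{0,-1}|² = |d^2_{0,-1}(β)|² = (+0.506168)² = 0.256207 (the z-rotation phases have unit modulus)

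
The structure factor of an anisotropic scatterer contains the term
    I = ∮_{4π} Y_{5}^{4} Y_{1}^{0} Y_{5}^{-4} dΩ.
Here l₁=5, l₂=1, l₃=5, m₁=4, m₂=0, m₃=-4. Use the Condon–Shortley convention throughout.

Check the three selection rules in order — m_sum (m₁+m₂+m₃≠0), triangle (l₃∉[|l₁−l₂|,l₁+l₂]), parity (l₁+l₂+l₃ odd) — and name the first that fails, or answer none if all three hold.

Σmᵢ = 0  ✓
l₃∈[|l₁−l₂|,l₁+l₂]=[4,6], have l₃=5  ✓
Σlᵢ = 11 ⇒ odd  ✗

parity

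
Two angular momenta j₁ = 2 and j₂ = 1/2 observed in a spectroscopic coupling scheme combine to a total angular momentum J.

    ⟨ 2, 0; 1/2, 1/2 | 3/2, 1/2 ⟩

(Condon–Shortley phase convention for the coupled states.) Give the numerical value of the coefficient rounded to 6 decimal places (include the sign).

-0.632456  (= −√(2/5))

triangle: 1!*3!*0!/5! = 6/120
(j±m)!: 2!*2!*1!*0!*2!*1! = 8
prefactor² = (2J+1)*Δ*N² = 8/5
  k=1: −1/(1!*0!*1!*0!*2!*0!) = -1/2
Σ = -1/2  ⇒  CG² = 8/5*(-1/2)² = 2/5
CG = −√(2/5) = -0.632456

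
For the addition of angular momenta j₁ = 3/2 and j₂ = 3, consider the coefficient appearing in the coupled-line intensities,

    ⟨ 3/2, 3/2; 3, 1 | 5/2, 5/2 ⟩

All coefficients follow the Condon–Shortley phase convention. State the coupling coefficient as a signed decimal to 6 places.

+0.327327  (= +√(3/28))

triangle: 2!*1!*4!/8! = 48/40320
(j±m)!: 3!*0!*4!*2!*5!*0! = 34560
prefactor² = (2J+1)*Δ*N² = 1728/7
  k=0: +1/(0!*2!*0!*4!*1!*0!) = 1/48
Σ = 1/48  ⇒  CG² = 1728/7*(1/48)² = 3/28
CG = +√(3/28) = +0.327327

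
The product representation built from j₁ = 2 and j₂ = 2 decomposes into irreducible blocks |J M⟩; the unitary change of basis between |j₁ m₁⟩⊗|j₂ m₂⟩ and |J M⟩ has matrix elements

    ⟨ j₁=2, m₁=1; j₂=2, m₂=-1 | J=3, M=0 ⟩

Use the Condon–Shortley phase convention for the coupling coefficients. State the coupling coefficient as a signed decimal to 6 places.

j₁+j₂−J=1  J+j₁−j₂=3  J−j₁+j₂=3  j₁+j₂+J+1=8
(j₁±m₁, j₂±m₂, J±M) = (3,1,1,3,3,3)
P² = 81/10
sum k=0..1:
  [0] +1/4 = 1/4
  [1] −1/36 = -1/36
S = 2/9
C² = P²·S² = 2/5 ; C = +0.632456

+0.632456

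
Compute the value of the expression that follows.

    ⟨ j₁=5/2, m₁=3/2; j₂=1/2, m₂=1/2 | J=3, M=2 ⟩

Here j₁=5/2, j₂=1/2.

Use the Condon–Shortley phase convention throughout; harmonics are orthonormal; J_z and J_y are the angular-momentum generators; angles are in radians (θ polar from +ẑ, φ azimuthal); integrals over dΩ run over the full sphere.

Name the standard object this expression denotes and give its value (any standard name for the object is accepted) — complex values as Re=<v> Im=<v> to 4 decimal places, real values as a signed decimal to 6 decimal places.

This is a Clebsch–Gordan (vector-coupling) coefficient.
√[7·0!5!1!/7! · 4!1!1!0!5!1!] = √(480)
  +(−1)^0/∏(0,0,1,1,4,0)! = 1/24  (running 1/24)
⟨..|..⟩ = √(480)·(1/24) = +0.912871

Clebsch–Gordan coefficient, +√(5/6) ≈ +0.912871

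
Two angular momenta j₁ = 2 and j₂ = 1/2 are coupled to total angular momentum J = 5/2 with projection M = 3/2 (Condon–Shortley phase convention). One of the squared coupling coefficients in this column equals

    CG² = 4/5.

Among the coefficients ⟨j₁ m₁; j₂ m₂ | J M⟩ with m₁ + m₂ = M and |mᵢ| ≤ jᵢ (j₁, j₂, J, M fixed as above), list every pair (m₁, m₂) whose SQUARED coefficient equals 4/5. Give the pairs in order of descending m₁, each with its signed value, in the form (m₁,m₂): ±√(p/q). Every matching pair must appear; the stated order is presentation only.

(1,1/2): +√(4/5)

Admissible pairs with m₁+m₂ = M = 3/2: (1,1/2), (2,-1/2)
  (m₁,m₂)=(2,-1/2): CG² = 1/5, CG = +√(1/5)
  (m₁,m₂)=(1,1/2): CG² = 4/5, CG = +√(4/5)   ← matches the target
Pairs with CG² = 4/5: (1,1/2): +√(4/5)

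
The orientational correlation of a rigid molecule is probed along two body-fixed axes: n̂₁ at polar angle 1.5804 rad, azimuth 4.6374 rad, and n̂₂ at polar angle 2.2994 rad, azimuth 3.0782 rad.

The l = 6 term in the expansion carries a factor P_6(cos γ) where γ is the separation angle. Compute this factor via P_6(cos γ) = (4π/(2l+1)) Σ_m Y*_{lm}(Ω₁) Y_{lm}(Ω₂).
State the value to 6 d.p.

-0.311015

Addition theorem: P_6(cos γ) = (4π/13) Σ_m Y*_{lm}(Ω₁) Y_{lm}(Ω₂), m = −6…6:
  m=-6: Y*=(-0.434885, 0.210038)  Y=(0.077378, 0.030938)  product (-0.040149, 0.002798)
  m=-5: Y*=(0.005884, 0.014951)  Y=(0.244784, 0.080295)  product (0.000240, 0.004132)
  m=-4: Y*=(-0.340442, 0.105295)  Y=(0.414895, 0.107520)  product (-0.152569, 0.007082)
  m=-3: Y*=(0.004184, 0.018285)  Y=(0.331951, 0.063902)  product (0.000221, 0.006337)
  m=-2: Y*=(-0.321475, 0.048579)  Y=(-0.088864, -0.011327)  product (0.029118, -0.000675)
  m=-1: Y*=(0.001481, 0.019715)  Y=(-0.370514, -0.023519)  product (-0.000085, -0.007339)
  m=+0: Y*=(-0.317231, -0.000000)  Y=(-0.014822, 0.000000)  product (0.004702, 0.000000)
  m=+1: Y*=(-0.001481, 0.019715)  Y=(0.370514, -0.023519)  product (-0.000085, 0.007339)
  m=+2: Y*=(-0.321475, -0.048579)  Y=(-0.088864, 0.011327)  product (0.029118, 0.000675)
  m=+3: Y*=(-0.004184, 0.018285)  Y=(-0.331951, 0.063902)  product (0.000221, -0.006337)
  m=+4: Y*=(-0.340442, -0.105295)  Y=(0.414895, -0.107520)  product (-0.152569, -0.007082)
  m=+5: Y*=(-0.005884, 0.014951)  Y=(-0.244784, 0.080295)  product (0.000240, -0.004132)
  m=+6: Y*=(-0.434885, -0.210038)  Y=(0.077378, -0.030938)  product (-0.040149, -0.002798)
Accumulated sum (-0.321748, -0.000000); after 4π/(2l+1) scaling, (-0.311015, -0.000000) ⇒ P_6 = -0.311015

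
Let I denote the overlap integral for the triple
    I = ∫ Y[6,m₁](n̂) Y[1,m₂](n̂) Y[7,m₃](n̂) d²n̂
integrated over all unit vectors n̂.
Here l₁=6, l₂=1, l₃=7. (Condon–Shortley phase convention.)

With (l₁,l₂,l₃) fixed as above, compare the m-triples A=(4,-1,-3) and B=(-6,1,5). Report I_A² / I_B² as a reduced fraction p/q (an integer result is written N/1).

6/1

l's match ⇒ only the (l;m) 3-j factors differ between A and B.
A: triangle coeff Δ(6,1,7) = 1/1365; Σ_t [0,0]: t=0:+1/14515200 = 1/14515200; (3j)²=2/455 [(6 1 7; 4 -1 -3)], sign=+1
B: triangle coeff Δ(6,1,7) = 1/1365; Σ_t [0,0]: t=0:+1/958003200 = 1/958003200; (3j)²=1/1365 [(6 1 7; -6 1 5)], sign=+1
I_A²/I_B² = (2/455)/(1/1365) = 6/1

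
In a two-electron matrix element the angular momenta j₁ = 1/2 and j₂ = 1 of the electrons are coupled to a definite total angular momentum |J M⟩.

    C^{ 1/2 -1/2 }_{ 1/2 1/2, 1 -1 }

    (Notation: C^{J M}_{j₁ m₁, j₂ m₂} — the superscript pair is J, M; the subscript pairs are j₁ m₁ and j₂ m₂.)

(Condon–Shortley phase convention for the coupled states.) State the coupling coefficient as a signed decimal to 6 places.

+0.816497  (= +√(2/3))

j₁+j₂−J=1  J+j₁−j₂=0  J−j₁+j₂=1  j₁+j₂+J+1=3
(j₁±m₁, j₂±m₂, J±M) = (1,0,0,2,0,1)
P² = 2/3
sum k=0..0:
  [0] +1/1 = 1
S = 1
C² = P²·S² = 2/3 ; C = +0.816497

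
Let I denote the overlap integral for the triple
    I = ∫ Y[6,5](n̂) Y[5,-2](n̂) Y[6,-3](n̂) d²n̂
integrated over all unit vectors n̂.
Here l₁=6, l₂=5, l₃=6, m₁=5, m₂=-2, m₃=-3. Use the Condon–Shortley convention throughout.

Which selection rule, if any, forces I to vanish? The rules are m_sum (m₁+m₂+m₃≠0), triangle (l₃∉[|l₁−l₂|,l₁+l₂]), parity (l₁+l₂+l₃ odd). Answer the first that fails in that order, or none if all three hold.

m₁+m₂+m₃ = 5 − 2 − 3 = 0  ✓
triangle: |6−5|=1 ≤ l₃=6 ≤ 6+5=11  ✓
parity: l₁+l₂+l₃ = 17 is odd  ✗

parity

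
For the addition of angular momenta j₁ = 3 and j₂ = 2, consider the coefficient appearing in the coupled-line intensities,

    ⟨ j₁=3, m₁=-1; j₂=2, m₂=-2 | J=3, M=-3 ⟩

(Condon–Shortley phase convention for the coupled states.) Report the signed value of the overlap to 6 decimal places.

√[7·2!4!2!/9! · 2!4!0!4!0!6!] = √(1536)
  +(−1)^0/∏(0,2,4,0,0,2)! = 1/96  (running 1/96)
⟨..|..⟩ = √(1536)·(1/96) = +0.408248

+√(1/6) = +0.408248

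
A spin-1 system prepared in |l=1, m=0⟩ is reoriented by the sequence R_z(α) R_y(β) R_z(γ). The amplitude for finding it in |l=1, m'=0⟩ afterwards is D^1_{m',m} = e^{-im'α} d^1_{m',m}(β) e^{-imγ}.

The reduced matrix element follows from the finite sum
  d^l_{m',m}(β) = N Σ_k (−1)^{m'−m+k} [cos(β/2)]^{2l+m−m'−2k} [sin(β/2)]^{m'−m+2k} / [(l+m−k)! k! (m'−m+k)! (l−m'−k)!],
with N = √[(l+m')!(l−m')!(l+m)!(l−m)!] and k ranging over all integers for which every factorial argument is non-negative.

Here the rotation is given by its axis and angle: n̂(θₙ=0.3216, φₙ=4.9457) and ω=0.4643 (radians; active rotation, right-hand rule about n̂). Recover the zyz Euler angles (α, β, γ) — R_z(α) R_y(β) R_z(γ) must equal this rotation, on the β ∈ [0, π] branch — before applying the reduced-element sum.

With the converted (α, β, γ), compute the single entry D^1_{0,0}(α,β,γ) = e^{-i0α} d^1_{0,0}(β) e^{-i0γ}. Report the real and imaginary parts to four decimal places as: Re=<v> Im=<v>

Re=0.9894 Im=0.0000

Axis–angle → zyz. n̂ = (sinθₙcosφₙ, sinθₙsinφₙ, cosθₙ) = (+0.073079, -0.307521, +0.948731), ω = 0.4643.
R = I cosω + sinω [n̂]ₓ + (1−cosω) n̂n̂ᵀ gives
  R = [+0.894701, -0.427218, -0.130367; +0.422460, +0.904147, -0.063611; +0.145047, +0.001838, +0.989423]
β = atan2(√(R₁₃²+R₂₃²), R₃₃) = 0.145572; α = atan2(R₂₃, R₁₃) mod 2π = 3.595544; γ = atan2(R₃₂, −R₃₁) mod 2π = 3.128922
Split into d^1_{0,0}(β=0.1456) × two z-phases.
Half-angle: c=0.997352, s=0.072722. N=√(1·1·1·1)=1.000000
The bounds max(0,m−m')=0 and min(l+m,l−m')=1 give 2 terms
  k=0: (−1)^0·1.0000/(1)·0.9974^2·0.0727^0 = +0.994712
  k=1: (−1)^1·1.0000/(1)·0.9974^0·0.0727^2 = -0.005288
d^1_{0,0}(0.1456) = +0.994712 -0.005288 = +0.989423
D = (+1.000000+0.000000i)·(+0.989423)·(+1.000000+0.000000i) = +0.989423+0.000000i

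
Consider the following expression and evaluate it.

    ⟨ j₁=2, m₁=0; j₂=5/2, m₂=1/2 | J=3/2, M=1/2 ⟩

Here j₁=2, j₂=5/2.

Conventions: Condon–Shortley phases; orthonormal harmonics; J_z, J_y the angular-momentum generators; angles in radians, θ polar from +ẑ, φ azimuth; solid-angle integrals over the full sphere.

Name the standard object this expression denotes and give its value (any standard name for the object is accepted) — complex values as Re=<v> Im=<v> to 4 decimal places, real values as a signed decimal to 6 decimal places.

Clebsch–Gordan coefficient, +√(2/35) ≈ +0.239046

This is a Clebsch–Gordan (vector-coupling) coefficient.
triangle: 3!×1!×2!/7! = 12/5040
(j±m)!: 2!×2!×3!×2!×2!×1! = 96
prefactor² = (2J+1)×Δ×N² = 32/35
  k=1: −1/(1!×2!×1!×2!×0!×0!) = -1/4
  k=2: +1/(2!×1!×0!×1!×1!×1!) = 1/2
Σ = 1/4  ⇒  CG² = 32/35×(1/4)² = 2/35
CG = +√(2/35) = +0.239046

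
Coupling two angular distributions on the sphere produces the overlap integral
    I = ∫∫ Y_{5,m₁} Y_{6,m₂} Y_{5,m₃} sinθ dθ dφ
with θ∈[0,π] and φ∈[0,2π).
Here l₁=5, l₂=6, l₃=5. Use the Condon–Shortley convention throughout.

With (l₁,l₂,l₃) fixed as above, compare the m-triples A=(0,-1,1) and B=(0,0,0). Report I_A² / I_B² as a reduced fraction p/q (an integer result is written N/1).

7/20

l's match ⇒ only the (l;m) 3-j factors differ between A and B.
A: triangle coeff Δ(5,6,5) = 1/28588560; Σ_t [1,5]: t=1:−1/138240 t=2:+1/10368 t=3:−1/6912 t=4:+1/34560 t=5:−1/2073600 = -7/259200; (3j)²=28/7293 [(5 6 5; 0 -1 1)], sign=-1
B: triangle coeff Δ(5,6,5) = 1/28588560; Σ_t [1,5]: t=1:−1/345600 t=2:+1/13824 t=3:−1/5184 t=4:+1/13824 t=5:−1/345600 = -7/129600; (3j)²=80/7293 [(5 6 5; 0 0 0)], sign=+1
I_A²/I_B² = (28/7293)/(80/7293) = 7/20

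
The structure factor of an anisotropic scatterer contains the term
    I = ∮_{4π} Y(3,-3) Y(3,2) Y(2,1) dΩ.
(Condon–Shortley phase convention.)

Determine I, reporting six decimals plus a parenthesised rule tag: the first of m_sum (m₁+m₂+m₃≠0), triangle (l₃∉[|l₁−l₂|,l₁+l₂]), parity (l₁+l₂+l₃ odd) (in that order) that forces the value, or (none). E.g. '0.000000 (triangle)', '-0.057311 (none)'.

-0.210261 (none)

m-sum 0 ✓  L=8 even ✓  0≤2≤6 ✓
Π(2lᵢ+1) = 7×7×5 = 245
triangle coeff Δ(3,3,2) = 1/3780
Σ_t [1,3]: t=1:−1/24 t=2:+1/4 t=3:−1/24 = 1/6
(3j)²=4/105 [(3 3 2; 0 0 0)], sign=+1
Σ_t [4,4]: t=4:+1/48 = 1/48
(3j)²=5/84 [(3 3 2; -3 2 1)], sign=-1
⇒ 4πI² = 5/9
I = (-1)√(5/9/(4π)) = -0.21026104
No selection rule forces the value: the integral is nonzero (none).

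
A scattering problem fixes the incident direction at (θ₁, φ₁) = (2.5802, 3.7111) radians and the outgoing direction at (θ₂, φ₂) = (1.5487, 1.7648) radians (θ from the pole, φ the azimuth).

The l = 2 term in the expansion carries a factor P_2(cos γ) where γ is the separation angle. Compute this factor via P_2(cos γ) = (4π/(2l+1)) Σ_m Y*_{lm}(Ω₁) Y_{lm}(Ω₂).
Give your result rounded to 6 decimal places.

Expand P_2 via completeness: Σ_{m} conj(Y_{2,m}) at Ω₁ times Y_{2,m} at Ω₂ —
  m=-2: (+0.045814+0.099428i) × (-0.357386+0.146073i) = -0.030897-0.028842i  (running Σ = -0.030897-0.028842i)
  m=-1: (+0.293203+0.187730i) × (-0.003290-0.016745i) = +0.002179-0.005527i  (running Σ = -0.028718-0.034369i)
  m=0: (+0.362625-0.000000i) × (-0.314930+0.000000i) = -0.114201+0.000000i  (running Σ = -0.142920-0.034369i)
  m=1: (-0.293203+0.187730i) × (+0.003290-0.016745i) = +0.002179+0.005527i  (running Σ = -0.140741-0.028842i)
  m=2: (+0.045814-0.099428i) × (-0.357386-0.146073i) = -0.030897+0.028842i  (running Σ = -0.171638+0.000000i)
Σ over m = -0.171638+0.000000i; ×(4π/5) → -0.431373+0.000000i. Real part: -0.431373

-0.431373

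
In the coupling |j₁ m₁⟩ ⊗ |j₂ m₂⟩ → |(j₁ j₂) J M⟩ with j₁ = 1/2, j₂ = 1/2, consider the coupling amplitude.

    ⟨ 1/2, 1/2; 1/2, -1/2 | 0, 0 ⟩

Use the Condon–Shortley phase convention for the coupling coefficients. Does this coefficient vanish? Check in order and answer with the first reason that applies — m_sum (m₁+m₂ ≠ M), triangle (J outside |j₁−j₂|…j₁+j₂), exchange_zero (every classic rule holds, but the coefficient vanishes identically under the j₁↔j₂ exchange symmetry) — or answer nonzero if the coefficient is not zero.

nonzero

m-sum: m₁+m₂ = 1/2+(-1/2) = 0, M = 0  ✓
triangle: |j₁−j₂| = 0 ≤ J = 0 ≤ j₁+j₂ = 1  ✓
exchange: j₁≠j₂ or m₁≠m₂ — the exchange symmetry imposes no constraint here
value check: CG = +√(1/2) = +0.707107 ≠ 0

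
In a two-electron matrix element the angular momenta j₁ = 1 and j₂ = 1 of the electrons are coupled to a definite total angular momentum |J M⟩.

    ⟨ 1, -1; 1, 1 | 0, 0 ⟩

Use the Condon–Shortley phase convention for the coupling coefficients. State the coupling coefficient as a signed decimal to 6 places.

+√(1/3) ≈ +0.577350

triangle: 2!×0!×0!/3! = 2/6
(j±m)!: 0!×2!×2!×0!×0!×0! = 4
prefactor² = (2J+1)×Δ×N² = 4/3
  k=2: +1/(2!×0!×0!×0!×0!×0!) = 1/2
Σ = 1/2  ⇒  CG² = 4/3×(1/2)² = 1/3
CG = +√(1/3) = +0.577350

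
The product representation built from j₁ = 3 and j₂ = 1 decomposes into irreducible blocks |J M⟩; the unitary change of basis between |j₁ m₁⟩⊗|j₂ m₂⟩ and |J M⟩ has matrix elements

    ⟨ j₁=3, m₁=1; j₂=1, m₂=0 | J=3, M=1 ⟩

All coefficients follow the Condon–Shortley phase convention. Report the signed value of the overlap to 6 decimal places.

+√(1/12) ≈ +0.288675

j₁+j₂−J=1  J+j₁−j₂=5  J−j₁+j₂=1  j₁+j₂+J+1=8
(j₁±m₁, j₂±m₂, J±M) = (4,2,1,1,4,2)
P² = 48
sum k=0..1:
  [0] +1/12 = 1/12
  [1] −1/24 = -1/24
S = 1/24
C² = P²·S² = 1/12 ; C = +0.288675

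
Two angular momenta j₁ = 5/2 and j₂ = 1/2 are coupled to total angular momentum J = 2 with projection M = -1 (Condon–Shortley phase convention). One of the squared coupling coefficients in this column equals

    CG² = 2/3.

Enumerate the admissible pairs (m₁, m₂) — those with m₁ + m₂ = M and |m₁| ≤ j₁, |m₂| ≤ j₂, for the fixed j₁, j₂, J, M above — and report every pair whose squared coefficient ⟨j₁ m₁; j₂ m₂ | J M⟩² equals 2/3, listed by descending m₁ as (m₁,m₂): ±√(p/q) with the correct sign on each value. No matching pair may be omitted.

Admissible pairs with m₁+m₂ = M = -1: (-3/2,1/2), (-1/2,-1/2)
  (m₁,m₂)=(-1/2,-1/2): CG² = 1/3, CG = +√(1/3)
  (m₁,m₂)=(-3/2,1/2): CG² = 2/3, CG = −√(2/3)   ← matches the target
Pairs with CG² = 2/3: (-3/2,1/2): −√(2/3)

(-3/2,1/2): −√(2/3)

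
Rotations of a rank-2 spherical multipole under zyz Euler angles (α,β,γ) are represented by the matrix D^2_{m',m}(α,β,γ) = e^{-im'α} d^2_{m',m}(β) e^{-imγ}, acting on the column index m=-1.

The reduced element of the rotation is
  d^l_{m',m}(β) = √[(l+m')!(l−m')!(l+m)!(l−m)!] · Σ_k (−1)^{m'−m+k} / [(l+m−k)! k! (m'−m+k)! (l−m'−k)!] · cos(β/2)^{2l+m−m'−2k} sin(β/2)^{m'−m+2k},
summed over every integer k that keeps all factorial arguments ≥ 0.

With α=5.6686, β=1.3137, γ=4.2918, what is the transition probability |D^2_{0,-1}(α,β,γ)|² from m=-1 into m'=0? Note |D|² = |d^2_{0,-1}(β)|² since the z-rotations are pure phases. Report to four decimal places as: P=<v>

D^2_{0,-1}(5.6686,1.3137,4.2918) = e^{-i·0·5.6686}·d^2_{0,-1}(1.3137)·e^{-i·-1·4.2918}. Compute d first:
Half-angle: c=0.791920, s=0.610625. N=√(2·2·1·6)=4.898979
k: max(0,(-1)−(0))=0 … min(2+(-1),2−(0))=1
  k=0: (−1)^1·4.8990/(2)·0.7919^3·0.6106^1 = -0.742837
  k=1: (−1)^2·4.8990/(2)·0.7919^1·0.6106^3 = +0.441653
d^2_{0,-1}(1.3137) = -0.742837 +0.441653 = -0.301184
|D^2_{0,-1}|² = |d^2_{0,-1}(β)|² = (-0.301184)² = 0.090712 (the z-rotation phases have unit modulus)

P=0.0907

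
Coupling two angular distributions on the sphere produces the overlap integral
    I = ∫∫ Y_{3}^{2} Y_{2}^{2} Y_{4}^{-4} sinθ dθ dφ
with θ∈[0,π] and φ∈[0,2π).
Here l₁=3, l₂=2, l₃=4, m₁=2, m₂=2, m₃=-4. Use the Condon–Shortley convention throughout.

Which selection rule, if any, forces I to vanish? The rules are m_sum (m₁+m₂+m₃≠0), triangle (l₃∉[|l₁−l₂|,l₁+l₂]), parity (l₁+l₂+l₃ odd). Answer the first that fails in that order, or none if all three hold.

parity

Σmᵢ = 0  ✓
l₃∈[|l₁−l₂|,l₁+l₂]=[1,5], have l₃=4  ✓
Σlᵢ = 9 ⇒ odd  ✗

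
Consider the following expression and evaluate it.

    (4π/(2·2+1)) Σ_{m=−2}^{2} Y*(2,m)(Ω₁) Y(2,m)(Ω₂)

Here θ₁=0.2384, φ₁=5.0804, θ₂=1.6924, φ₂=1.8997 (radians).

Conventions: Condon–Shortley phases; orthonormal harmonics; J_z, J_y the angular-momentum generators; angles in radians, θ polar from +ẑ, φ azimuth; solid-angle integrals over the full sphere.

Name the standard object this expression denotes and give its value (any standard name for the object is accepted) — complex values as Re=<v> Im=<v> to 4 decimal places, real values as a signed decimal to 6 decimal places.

This sum is the spherical-harmonic addition theorem: it equals the Legendre polynomial P_l(cos γ) of the angle γ between the two directions.
Expand P_2 via completeness: Σ_{m} conj(Y_{2,m}) at Ω₁ times Y_{2,m} at Ω₂ —
  m=-2: Y*=-0.01596 - 0.01446j  Y=-0.30117 + 0.23269j  product 0.00817 + 0.00064j
  m=-1: Y*=0.06378 - 0.16541j  Y=0.03005 + 0.08804j  product 0.01648 + 0.00064j
  m=+0: Y*=0.57802 + 0.00000j  Y=-0.30147 + 0.00000j  product -0.17425 + 0.00000j
  m=+1: Y*=-0.06378 - 0.16541j  Y=-0.03005 + 0.08804j  product 0.01648 - 0.00064j
  m=+2: Y*=-0.01596 + 0.01446j  Y=-0.30117 - 0.23269j  product 0.00817 - 0.00064j
Accumulated sum -0.12495 + 0.00000j; after 4π/(2l+1) scaling, -0.31404 + 0.00000j ⇒ P_2 = -0.314040

Legendre polynomial (addition theorem), -0.314040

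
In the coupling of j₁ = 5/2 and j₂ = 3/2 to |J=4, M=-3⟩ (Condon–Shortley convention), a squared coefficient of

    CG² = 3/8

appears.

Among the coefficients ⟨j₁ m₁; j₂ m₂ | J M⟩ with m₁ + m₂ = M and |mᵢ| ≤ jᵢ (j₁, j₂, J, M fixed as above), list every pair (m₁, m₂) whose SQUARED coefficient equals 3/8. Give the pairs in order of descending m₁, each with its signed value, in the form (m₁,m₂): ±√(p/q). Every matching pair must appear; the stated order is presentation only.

Admissible pairs with m₁+m₂ = M = -3: (-5/2,-1/2), (-3/2,-3/2)
  (m₁,m₂)=(-3/2,-3/2): CG² = 5/8, CG = +√(5/8)
  (m₁,m₂)=(-5/2,-1/2): CG² = 3/8, CG = +√(3/8)   ← matches the target
Pairs with CG² = 3/8: (-5/2,-1/2): +√(3/8)

(-5/2,-1/2): +√(3/8)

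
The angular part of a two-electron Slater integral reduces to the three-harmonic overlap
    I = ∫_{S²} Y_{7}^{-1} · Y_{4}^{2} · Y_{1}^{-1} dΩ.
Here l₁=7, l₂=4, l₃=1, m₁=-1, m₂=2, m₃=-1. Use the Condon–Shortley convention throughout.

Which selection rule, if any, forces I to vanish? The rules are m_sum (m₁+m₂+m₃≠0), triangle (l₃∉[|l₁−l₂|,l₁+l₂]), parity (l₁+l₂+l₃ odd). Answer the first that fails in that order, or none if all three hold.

m₁+m₂+m₃ = -1 + 2 − 1 = 0  ✓
triangle: need |l₁−l₂| ≤ l₃ ≤ l₁+l₂ = [3,11]; l₃=1 is outside  ✗
parity: l₁+l₂+l₃ = 12 is even

triangle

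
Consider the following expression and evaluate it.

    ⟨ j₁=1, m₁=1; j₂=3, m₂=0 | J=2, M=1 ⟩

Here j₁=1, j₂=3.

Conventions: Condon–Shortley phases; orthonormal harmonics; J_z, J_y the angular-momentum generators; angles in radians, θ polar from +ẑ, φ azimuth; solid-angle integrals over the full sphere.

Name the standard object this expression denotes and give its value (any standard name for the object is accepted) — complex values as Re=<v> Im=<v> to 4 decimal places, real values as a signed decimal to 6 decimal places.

This is a Clebsch–Gordan (vector-coupling) coefficient.
j₁+j₂−J=2  J+j₁−j₂=0  J−j₁+j₂=4  j₁+j₂+J+1=7
(j₁±m₁, j₂±m₂, J±M) = (2,0,3,3,3,1)
P² = 144/7
sum k=0..0:
  [0] +1/12 = 1/12
S = 1/12
C² = P²·S² = 1/7 ; C = +0.377964

Clebsch–Gordan coefficient, +√(1/7) ≈ +0.377964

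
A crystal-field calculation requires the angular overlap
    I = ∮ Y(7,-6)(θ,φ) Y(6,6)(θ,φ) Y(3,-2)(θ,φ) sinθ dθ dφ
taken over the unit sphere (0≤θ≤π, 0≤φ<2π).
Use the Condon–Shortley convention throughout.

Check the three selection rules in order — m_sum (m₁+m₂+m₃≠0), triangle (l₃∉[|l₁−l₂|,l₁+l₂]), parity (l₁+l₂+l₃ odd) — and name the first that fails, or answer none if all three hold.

azimuthal sum: -6 + 6 − 2 = -2  ✗
1 ≤ 3 ≤ 13 (triangle on l)
L = 7 + 6 + 3 = 16 (even)

m_sum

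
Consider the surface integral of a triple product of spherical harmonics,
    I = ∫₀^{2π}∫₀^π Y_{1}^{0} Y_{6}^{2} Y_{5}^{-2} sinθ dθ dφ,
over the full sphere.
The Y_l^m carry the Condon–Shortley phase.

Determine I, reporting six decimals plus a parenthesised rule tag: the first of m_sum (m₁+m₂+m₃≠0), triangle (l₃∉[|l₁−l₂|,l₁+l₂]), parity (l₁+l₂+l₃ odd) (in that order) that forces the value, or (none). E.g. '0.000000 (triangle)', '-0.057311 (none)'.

0.231133 (none)

Checks pass: Σm=0; 12 even; l₃=5∈[5,7].
(2·1+1)(2·6+1)(2·5+1) = 429
Δ: 2! 0! 10! / 13! → 1/858
sum: t=1:−1/14400 = -1/14400
3j²(1 6 5; 0 0 0) = Δ·Π!·Σ² = 6/143  (sign +1)
sum: t=1:−1/30240 = -1/30240
3j²(1 6 5; 0 2 -2) = Δ·Π!·Σ² = 16/429  (sign +1)
combine: 4πI² = 429·6/143·16/429 = 96/143
take √, sign +1: I = 0.23113338
No selection rule forces the value: the integral is nonzero (none).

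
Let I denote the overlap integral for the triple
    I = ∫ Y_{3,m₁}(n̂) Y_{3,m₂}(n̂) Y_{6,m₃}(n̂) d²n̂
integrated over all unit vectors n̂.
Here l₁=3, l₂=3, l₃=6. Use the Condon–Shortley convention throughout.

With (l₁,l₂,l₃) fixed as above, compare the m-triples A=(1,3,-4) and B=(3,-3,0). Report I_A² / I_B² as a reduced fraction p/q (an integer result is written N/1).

210/1

Same 3,3,6: normalisation and zero-m 3j drop out of the ratio.
A: Δ: 0! 6! 6! / 13! → 1/12012; sum: t=0:+1/34560 = 1/34560; 3j²(3 3 6; 1 3 -4) = Δ·Π!·Σ² = 5/286  (sign +1)
B: Δ: 0! 6! 6! / 13! → 1/12012; sum: t=0:+1/518400 = 1/518400; 3j²(3 3 6; 3 -3 0) = Δ·Π!·Σ² = 1/12012  (sign +1)
I_A²/I_B² = (5/286)/(1/12012) = 210/1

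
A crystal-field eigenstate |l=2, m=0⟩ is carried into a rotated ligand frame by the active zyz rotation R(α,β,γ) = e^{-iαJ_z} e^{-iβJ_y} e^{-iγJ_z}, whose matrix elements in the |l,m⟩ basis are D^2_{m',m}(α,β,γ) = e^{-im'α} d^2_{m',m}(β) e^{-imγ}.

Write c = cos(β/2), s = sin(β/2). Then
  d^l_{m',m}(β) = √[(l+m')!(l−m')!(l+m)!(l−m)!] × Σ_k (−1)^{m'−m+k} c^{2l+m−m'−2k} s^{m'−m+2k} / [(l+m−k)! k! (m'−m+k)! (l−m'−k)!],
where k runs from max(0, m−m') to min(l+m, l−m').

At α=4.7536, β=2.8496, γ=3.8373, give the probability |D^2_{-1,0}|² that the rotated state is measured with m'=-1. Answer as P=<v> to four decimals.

P=0.1140

Split into d^2_{-1,0}(β=2.8496) × two z-phases.
With c≡cos(β/2)=0.145478 and s≡sin(β/2)=0.989361, N=[1·6·2·2]^{1/2}=4.898979
The bounds max(0,m−m')=1 and min(l+m,l−m')=2 give 2 terms
  k=1: (−1)^0·4.8990/(2)·0.1455^3·0.9894^1 = +0.007461
  k=2: (−1)^1·4.8990/(2)·0.1455^1·0.9894^3 = -0.345095
d^2_{-1,0}(2.8496) = +0.007461 -0.345095 = -0.337633
|D^2_{-1,0}|² = |d^2_{-1,0}(β)|² = (-0.337633)² = 0.113996 (the z-rotation phases have unit modulus)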